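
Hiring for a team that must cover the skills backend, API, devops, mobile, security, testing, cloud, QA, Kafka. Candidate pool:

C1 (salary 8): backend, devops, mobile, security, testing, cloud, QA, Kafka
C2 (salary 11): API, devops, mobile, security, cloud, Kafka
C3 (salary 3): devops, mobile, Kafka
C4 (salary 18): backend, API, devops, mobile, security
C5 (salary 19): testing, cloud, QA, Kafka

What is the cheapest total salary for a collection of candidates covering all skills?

19

C1, C2 cover every skill at salary 8 + 11 = 19.
Any cover uses at least 2 candidates; among all covering selections none totals below 19.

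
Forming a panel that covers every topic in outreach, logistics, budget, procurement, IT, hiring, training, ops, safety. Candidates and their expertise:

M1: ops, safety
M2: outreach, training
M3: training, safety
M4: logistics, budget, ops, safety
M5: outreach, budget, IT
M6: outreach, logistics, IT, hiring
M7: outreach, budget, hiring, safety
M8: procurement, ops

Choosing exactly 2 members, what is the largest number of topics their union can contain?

7

Choosing M4, M6 covers {outreach, logistics, budget, IT, hiring, ops, safety} — 7 topics.
No choice of 2 members does better; here procurement, training are left uncovered.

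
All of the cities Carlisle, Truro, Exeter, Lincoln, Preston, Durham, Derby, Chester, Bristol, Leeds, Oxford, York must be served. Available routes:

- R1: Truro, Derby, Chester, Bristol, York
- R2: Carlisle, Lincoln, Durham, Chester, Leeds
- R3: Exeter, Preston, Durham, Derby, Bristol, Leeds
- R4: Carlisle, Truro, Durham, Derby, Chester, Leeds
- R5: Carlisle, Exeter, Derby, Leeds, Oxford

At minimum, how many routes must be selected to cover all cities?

R1, R2, R3, R5 together cover {Carlisle, Truro, Exeter, Lincoln, Preston, Durham, Derby, Chester, Bristol, Leeds, Oxford, York} — every city.
No 3 of the 5 routes cover everything (all 10 triples fall short), so 4 is minimum.

4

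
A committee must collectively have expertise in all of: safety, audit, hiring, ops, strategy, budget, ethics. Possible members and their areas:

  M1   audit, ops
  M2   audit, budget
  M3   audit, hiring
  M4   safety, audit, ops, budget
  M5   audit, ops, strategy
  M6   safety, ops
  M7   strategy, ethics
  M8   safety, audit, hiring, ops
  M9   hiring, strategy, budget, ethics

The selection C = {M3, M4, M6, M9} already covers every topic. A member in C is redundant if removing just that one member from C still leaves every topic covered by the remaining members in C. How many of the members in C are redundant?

3

Drop M3: the rest still cover every topic — redundant.
Drop M4: the rest still cover every topic — redundant.
Drop M6: the rest still cover every topic — redundant.
Drop M9: strategy, ethics uncovered — not redundant.
3 redundant: M3, M4, M6.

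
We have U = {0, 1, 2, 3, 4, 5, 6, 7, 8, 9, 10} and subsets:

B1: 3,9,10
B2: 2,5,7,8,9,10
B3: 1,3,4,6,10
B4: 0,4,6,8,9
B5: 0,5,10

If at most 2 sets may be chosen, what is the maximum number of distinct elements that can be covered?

Choosing B2, B3 covers {1, 2, 3, 4, 5, 6, 7, 8, 9, 10} — 10 elements.
No choice of 2 sets does better; here 0 is left uncovered.

10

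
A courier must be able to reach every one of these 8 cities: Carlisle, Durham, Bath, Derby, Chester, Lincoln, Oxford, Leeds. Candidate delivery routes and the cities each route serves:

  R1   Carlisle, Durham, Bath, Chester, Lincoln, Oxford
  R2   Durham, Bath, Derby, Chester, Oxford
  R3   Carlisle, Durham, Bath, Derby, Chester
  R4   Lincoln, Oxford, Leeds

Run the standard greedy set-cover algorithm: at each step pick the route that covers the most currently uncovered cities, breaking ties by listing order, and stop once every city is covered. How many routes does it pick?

Pick 1: R1 covers 6 new cities (Carlisle, Durham, Bath, Chester, Lincoln, Oxford).
Pick 2: R2 covers 1 new cities (Derby).
Pick 3: R4 covers 1 new cities (Leeds).
Greedy uses 3 routes. (The true minimum is 2.)

3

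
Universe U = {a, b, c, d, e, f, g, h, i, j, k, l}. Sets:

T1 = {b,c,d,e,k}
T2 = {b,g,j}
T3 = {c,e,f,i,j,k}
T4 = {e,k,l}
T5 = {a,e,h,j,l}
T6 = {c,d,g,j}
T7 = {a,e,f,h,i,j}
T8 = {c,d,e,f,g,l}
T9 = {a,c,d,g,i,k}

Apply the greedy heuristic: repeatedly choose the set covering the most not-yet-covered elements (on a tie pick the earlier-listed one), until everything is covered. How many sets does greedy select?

Pick 1: T3 covers 6 new elements (c, e, f, i, j, k).
Pick 2: T5 covers 3 new elements (a, h, l).
Pick 3: T1 covers 2 new elements (b, d).
Pick 4: T2 covers 1 new elements (g).
Greedy uses 4 sets. (The true minimum is 3.)

4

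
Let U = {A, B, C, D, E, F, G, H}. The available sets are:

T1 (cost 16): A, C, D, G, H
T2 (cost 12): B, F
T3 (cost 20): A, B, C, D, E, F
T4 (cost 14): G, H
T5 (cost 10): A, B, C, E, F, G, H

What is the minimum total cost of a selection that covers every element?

T1, T5 cover every element at cost 16 + 10 = 26.
Any cover uses at least 2 sets; among all covering selections none totals below 26.

26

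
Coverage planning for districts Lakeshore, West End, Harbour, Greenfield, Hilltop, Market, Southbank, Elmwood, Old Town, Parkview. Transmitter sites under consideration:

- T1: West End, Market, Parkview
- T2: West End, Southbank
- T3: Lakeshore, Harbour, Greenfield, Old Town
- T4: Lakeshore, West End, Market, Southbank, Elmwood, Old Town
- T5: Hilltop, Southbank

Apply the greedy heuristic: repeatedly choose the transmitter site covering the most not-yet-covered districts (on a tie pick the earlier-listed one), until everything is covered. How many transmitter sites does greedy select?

Pick 1: T4 covers 6 new districts (Lakeshore, West End, Market, Southbank, Elmwood, Old Town).
Pick 2: T3 covers 2 new districts (Harbour, Greenfield).
Pick 3: T1 covers 1 new districts (Parkview).
Pick 4: T5 covers 1 new districts (Hilltop).
Greedy uses 4 transmitter sites.

4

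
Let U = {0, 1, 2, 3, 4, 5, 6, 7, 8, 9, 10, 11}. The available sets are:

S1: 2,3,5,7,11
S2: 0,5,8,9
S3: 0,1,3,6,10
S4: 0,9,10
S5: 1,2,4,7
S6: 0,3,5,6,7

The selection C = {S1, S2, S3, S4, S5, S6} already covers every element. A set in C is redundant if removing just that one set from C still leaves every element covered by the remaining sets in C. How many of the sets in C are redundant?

Drop S1: 11 uncovered — not redundant.
Drop S2: 8 uncovered — not redundant.
Drop S3: the rest still cover every element — redundant.
Drop S4: the rest still cover every element — redundant.
Drop S5: 4 uncovered — not redundant.
Drop S6: the rest still cover every element — redundant.
3 redundant: S3, S4, S6.

3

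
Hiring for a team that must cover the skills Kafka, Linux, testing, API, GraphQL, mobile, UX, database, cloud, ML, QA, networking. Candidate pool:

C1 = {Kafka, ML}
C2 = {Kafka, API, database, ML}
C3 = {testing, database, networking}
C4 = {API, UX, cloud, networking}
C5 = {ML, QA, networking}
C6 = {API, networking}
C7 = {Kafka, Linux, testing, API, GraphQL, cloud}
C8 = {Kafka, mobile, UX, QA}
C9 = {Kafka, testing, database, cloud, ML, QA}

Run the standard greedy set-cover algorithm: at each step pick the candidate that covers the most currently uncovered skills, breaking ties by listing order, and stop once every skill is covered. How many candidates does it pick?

Pick 1: C7 covers 6 new skills (Kafka, Linux, testing, API, GraphQL, cloud).
Pick 2: C5 covers 3 new skills (ML, QA, networking).
Pick 3: C8 covers 2 new skills (mobile, UX).
Pick 4: C2 covers 1 new skills (database).
Greedy uses 4 candidates.

4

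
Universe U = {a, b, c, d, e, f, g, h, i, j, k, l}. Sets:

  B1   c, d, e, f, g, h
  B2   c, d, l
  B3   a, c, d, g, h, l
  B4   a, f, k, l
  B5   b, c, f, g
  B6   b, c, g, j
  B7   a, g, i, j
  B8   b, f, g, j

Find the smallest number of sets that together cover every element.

4

B1, B4, B5, B7 together cover {a, b, c, d, e, f, g, h, i, j, k, l} — every element.
No 3 of the 8 sets cover everything (all 56 triples fall short), so 4 is minimum.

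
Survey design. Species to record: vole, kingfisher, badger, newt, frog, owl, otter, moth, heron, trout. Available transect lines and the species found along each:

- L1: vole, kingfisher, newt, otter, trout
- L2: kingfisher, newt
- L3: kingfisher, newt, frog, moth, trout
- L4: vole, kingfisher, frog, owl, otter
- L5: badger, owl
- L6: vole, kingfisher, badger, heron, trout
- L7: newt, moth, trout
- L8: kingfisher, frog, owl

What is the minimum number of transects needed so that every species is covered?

L3, L4, L6 together cover {vole, kingfisher, badger, newt, frog, owl, otter, moth, heron, trout} — every species.
No 2 of the 8 transects cover everything (all 28 pairs fall short), so 3 is minimum.
Greedy (largest uncovered first) would take L1, L3, L5, L6 — 4 transects — but 3 suffice.

3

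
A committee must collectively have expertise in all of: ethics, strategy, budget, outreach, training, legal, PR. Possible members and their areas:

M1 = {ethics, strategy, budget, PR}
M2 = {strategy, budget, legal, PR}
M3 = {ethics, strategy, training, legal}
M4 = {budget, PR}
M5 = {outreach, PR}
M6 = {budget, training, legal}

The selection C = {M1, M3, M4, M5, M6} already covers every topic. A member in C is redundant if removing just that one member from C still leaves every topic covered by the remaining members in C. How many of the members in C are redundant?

Drop M1: the rest still cover every topic — redundant.
Drop M3: the rest still cover every topic — redundant.
Drop M4: the rest still cover every topic — redundant.
Drop M5: outreach uncovered — not redundant.
Drop M6: the rest still cover every topic — redundant.
4 redundant: M1, M3, M4, M6.

4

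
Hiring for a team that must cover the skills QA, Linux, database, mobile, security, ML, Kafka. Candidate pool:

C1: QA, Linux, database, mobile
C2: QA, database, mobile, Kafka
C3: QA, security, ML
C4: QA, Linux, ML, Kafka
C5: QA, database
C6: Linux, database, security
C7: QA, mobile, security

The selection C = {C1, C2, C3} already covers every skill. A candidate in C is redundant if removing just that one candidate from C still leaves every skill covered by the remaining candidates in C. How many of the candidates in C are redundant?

Drop C1: Linux uncovered — not redundant.
Drop C2: Kafka uncovered — not redundant.
Drop C3: security, ML uncovered — not redundant.
None of the candidates in C is redundant.

0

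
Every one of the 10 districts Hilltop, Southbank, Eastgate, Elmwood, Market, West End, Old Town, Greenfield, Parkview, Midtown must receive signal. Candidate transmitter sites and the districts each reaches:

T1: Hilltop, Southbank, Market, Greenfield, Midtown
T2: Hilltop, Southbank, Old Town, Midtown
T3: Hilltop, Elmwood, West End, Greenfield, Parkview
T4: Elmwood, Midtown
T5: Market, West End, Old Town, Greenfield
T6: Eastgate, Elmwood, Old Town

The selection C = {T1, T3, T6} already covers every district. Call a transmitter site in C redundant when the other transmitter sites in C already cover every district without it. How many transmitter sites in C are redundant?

0

Drop T1: Southbank, Market, Midtown uncovered — not redundant.
Drop T3: West End, Parkview uncovered — not redundant.
Drop T6: Eastgate, Old Town uncovered — not redundant.
None of the transmitter sites in C is redundant.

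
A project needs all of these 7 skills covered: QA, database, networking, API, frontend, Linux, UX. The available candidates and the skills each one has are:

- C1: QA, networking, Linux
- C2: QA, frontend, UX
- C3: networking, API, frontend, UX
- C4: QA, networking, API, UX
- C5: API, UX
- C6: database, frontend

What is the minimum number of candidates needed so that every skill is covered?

C1, C3, C6 together cover {QA, database, networking, API, frontend, Linux, UX} — every skill.
No 2 of the 6 candidates cover everything (all 15 pairs fall short), so 3 is minimum.

3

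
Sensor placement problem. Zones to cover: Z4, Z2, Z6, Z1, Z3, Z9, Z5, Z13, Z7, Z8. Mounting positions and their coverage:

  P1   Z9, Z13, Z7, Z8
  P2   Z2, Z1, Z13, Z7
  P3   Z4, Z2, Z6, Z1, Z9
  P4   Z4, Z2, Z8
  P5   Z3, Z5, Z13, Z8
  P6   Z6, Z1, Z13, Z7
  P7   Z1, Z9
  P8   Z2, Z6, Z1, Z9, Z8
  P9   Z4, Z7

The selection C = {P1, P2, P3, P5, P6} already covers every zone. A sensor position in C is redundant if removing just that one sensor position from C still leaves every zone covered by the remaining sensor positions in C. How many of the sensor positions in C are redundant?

Drop P1: the rest still cover every zone — redundant.
Drop P2: the rest still cover every zone — redundant.
Drop P3: Z4 uncovered — not redundant.
Drop P5: Z3, Z5 uncovered — not redundant.
Drop P6: the rest still cover every zone — redundant.
3 redundant: P1, P2, P6.

3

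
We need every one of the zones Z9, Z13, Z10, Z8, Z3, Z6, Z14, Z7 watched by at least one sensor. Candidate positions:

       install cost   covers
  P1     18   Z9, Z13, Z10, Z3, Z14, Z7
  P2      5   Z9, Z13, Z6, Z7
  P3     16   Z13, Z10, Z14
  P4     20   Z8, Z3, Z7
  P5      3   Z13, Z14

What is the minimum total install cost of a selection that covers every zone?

41

P2, P3, P4 cover every zone at install cost 5 + 16 + 20 = 41.
Any cover uses at least 3 sensor positions; among all covering selections none totals below 41.
Greedy by coverage-per-install cost would pick P2, P5, P1, P4 for 46 — worse than the optimum 41.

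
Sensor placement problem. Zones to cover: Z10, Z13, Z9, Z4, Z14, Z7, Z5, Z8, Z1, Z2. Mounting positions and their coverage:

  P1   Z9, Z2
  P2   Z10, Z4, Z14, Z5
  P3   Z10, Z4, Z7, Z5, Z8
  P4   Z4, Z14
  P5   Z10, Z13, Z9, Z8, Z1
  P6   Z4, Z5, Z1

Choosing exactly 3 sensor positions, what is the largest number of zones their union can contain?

9

Choosing P1, P2, P5 covers {Z10, Z13, Z9, Z4, Z14, Z5, Z8, Z1, Z2} — 9 zones.
No choice of 3 sensor positions does better; here Z7 is left uncovered.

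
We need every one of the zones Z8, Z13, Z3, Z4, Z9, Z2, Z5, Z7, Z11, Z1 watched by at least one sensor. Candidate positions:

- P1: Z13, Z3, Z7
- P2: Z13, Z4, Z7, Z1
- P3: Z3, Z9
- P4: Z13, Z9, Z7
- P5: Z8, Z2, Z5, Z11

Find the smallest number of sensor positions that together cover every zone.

3

P2, P3, P5 together cover {Z8, Z13, Z3, Z4, Z9, Z2, Z5, Z7, Z11, Z1} — every zone.
No 2 of the 5 sensor positions cover everything (all 10 pairs fall short), so 3 is minimum.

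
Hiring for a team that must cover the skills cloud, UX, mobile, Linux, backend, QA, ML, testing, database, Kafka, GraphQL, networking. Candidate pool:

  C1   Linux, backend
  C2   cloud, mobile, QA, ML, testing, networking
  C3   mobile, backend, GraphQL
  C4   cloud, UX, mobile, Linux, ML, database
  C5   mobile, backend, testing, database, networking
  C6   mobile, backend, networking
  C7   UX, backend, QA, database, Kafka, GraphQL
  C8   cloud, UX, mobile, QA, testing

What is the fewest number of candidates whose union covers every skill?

C1, C2, C7 together cover {cloud, UX, mobile, Linux, backend, QA, ML, testing, database, Kafka, GraphQL, networking} — every skill.
No 2 of the 8 candidates cover everything (all 28 pairs fall short), so 3 is minimum.

3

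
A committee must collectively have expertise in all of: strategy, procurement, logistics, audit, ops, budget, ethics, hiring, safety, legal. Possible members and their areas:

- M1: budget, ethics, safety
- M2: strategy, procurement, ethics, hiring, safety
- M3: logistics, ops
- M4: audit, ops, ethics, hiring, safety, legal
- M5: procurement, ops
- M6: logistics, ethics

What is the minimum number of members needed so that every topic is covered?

4

M1, M2, M3, M4 together cover {strategy, procurement, logistics, audit, ops, budget, ethics, hiring, safety, legal} — every topic.
No 3 of the 6 members cover everything (all 20 triples fall short), so 4 is minimum.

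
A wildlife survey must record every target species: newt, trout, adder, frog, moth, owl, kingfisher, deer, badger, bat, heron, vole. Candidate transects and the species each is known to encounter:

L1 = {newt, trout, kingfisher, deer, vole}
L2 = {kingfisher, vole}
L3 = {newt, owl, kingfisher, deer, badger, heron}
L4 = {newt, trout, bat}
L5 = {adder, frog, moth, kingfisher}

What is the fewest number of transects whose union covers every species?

4

L1, L3, L4, L5 together cover {newt, trout, adder, frog, moth, owl, kingfisher, deer, badger, bat, heron, vole} — every species.
No 3 of the 5 transects cover everything (all 10 triples fall short), so 4 is minimum.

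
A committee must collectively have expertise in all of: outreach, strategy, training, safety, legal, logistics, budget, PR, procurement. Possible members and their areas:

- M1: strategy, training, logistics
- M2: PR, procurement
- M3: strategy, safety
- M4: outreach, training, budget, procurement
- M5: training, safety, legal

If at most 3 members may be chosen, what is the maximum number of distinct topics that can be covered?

Choosing M1, M4, M5 covers {outreach, strategy, training, safety, legal, logistics, budget, procurement} — 8 topics.
No choice of 3 members does better; here PR is left uncovered.

8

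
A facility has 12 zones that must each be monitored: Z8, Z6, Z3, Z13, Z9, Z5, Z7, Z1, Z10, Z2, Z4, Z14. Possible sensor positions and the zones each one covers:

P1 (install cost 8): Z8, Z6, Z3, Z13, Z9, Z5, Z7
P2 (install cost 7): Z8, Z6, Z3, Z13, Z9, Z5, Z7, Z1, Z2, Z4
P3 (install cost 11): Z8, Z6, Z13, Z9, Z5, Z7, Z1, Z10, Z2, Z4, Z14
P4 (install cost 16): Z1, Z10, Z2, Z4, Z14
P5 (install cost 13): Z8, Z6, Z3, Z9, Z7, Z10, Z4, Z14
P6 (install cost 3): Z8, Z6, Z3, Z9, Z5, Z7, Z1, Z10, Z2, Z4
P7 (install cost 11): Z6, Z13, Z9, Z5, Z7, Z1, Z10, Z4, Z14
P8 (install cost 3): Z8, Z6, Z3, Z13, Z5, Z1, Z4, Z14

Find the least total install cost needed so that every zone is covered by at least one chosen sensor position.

P6, P8 cover every zone at install cost 3 + 3 = 6.
Any cover uses at least 2 sensor positions; among all covering selections none totals below 6.

6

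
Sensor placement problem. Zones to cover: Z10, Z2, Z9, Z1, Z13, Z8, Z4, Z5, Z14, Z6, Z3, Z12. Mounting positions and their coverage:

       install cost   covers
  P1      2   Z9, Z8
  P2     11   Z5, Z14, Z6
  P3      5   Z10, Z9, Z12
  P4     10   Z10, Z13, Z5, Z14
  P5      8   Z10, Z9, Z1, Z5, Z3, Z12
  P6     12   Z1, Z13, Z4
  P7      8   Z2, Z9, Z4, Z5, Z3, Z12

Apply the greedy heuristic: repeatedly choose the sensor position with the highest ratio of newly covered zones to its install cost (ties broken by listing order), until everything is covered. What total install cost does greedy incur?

Pick 1: P1 adds 2 new (Z9, Z8) at install cost 2 (ratio 2/2).
Pick 2: P5 adds 5 new (Z10, Z1, Z5, Z3, Z12) at install cost 8 (ratio 5/8).
Pick 3: P7 adds 2 new (Z2, Z4) at install cost 8 (ratio 2/8).
Pick 4: P4 adds 2 new (Z13, Z14) at install cost 10 (ratio 2/10).
Pick 5: P2 adds 1 new (Z6) at install cost 11 (ratio 1/11).
Greedy total install cost: 2 + 8 + 8 + 10 + 11 = 39. (The true optimum is 38, so greedy overshoots here.)

39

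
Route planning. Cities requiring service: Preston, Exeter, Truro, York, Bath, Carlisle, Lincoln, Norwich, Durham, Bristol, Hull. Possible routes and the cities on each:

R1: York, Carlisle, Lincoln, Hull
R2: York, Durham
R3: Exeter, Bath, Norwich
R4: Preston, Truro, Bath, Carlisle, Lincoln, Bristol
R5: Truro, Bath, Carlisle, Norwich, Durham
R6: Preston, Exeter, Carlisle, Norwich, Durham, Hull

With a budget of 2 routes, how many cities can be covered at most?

Choosing R4, R6 covers {Preston, Exeter, Truro, Bath, Carlisle, Lincoln, Norwich, Durham, Bristol, Hull} — 10 cities.
No choice of 2 routes does better; here York is left uncovered.

10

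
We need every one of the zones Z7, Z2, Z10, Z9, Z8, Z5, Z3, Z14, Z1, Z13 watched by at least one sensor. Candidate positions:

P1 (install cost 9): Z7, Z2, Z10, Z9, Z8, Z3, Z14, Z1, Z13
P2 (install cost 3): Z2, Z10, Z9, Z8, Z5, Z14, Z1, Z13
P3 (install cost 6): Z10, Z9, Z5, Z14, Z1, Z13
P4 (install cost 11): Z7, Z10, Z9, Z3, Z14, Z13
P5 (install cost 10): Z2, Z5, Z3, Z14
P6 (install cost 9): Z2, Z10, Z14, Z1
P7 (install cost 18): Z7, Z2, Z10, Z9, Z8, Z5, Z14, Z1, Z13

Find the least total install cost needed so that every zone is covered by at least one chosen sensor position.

12

P1, P2 cover every zone at install cost 9 + 3 = 12.
Any cover uses at least 2 sensor positions; among all covering selections none totals below 12.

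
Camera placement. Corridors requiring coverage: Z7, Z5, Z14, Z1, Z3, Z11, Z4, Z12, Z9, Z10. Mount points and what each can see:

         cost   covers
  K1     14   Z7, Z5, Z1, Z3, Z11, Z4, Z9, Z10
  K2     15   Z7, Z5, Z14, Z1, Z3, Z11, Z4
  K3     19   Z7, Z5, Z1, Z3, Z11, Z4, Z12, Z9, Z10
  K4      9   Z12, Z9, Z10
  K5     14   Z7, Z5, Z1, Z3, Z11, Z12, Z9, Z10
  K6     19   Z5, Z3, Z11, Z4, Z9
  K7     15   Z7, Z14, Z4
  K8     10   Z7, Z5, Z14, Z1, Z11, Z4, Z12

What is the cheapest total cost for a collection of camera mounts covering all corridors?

24

K1, K8 cover every corridor at cost 14 + 10 = 24.
Any cover uses at least 2 camera mounts; among all covering selections none totals below 24.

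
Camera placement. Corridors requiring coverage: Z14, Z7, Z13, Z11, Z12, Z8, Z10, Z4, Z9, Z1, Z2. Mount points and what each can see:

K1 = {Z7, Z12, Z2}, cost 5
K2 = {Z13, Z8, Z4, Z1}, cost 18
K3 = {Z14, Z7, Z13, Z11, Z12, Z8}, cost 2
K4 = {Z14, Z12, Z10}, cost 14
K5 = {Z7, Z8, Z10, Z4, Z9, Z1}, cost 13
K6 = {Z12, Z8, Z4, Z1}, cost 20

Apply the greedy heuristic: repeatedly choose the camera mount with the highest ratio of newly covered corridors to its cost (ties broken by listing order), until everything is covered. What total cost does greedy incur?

20

Pick 1: K3 adds 6 new (Z14, Z7, Z13, Z11, Z12, Z8) at cost 2 (ratio 6/2).
Pick 2: K5 adds 4 new (Z10, Z4, Z9, Z1) at cost 13 (ratio 4/13).
Pick 3: K1 adds 1 new (Z2) at cost 5 (ratio 1/5).
Greedy total cost: 2 + 13 + 5 = 20.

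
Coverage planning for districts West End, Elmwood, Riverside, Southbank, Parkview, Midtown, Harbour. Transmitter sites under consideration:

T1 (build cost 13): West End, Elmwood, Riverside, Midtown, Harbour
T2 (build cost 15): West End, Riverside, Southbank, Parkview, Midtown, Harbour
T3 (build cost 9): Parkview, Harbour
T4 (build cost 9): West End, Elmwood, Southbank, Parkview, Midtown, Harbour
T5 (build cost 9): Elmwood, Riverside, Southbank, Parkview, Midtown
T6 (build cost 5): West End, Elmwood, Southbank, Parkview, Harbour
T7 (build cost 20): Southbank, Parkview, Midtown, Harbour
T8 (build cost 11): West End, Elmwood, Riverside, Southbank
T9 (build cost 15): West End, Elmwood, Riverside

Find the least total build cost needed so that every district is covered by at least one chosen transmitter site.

14

T5, T6 cover every district at build cost 9 + 5 = 14.
Any cover uses at least 2 transmitter sites; among all covering selections none totals below 14.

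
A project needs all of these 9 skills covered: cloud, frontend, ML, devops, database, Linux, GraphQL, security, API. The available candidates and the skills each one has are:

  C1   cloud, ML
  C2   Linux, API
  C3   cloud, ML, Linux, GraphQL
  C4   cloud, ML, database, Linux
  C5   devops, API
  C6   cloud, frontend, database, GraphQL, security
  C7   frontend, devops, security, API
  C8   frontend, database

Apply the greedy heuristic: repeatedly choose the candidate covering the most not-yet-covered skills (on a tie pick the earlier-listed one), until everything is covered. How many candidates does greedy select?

Pick 1: C6 covers 5 new skills (cloud, frontend, database, GraphQL, security).
Pick 2: C2 covers 2 new skills (Linux, API).
Pick 3: C1 covers 1 new skills (ML).
Pick 4: C5 covers 1 new skills (devops).
Greedy uses 4 candidates. (The true minimum is 3.)

4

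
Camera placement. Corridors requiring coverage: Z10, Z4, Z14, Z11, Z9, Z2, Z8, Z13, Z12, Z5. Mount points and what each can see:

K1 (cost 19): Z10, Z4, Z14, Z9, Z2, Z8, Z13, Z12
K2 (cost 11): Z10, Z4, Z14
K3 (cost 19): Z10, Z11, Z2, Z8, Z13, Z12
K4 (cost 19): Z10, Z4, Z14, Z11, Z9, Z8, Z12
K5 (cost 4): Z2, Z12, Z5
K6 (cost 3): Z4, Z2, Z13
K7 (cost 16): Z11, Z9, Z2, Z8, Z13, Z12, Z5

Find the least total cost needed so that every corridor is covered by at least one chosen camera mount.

26

K4, K5, K6 cover every corridor at cost 19 + 4 + 3 = 26.
Any cover uses at least 2 camera mounts; among all covering selections none totals below 26.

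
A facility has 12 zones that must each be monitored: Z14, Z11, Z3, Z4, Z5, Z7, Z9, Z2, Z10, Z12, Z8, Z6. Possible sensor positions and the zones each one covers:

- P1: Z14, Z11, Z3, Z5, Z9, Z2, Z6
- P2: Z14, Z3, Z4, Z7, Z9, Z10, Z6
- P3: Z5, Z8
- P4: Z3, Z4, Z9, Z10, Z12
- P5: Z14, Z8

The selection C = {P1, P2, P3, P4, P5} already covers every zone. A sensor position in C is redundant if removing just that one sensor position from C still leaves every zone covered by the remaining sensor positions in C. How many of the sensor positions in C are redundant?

Drop P1: Z11, Z2 uncovered — not redundant.
Drop P2: Z7 uncovered — not redundant.
Drop P3: the rest still cover every zone — redundant.
Drop P4: Z12 uncovered — not redundant.
Drop P5: the rest still cover every zone — redundant.
2 redundant: P3, P5.

2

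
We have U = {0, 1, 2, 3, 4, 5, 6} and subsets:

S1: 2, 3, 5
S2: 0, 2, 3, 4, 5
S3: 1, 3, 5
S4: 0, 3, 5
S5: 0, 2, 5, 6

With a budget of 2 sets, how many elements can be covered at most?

6

Choosing S2, S3 covers {0, 1, 2, 3, 4, 5} — 6 elements.
No choice of 2 sets does better; here 6 is left uncovered.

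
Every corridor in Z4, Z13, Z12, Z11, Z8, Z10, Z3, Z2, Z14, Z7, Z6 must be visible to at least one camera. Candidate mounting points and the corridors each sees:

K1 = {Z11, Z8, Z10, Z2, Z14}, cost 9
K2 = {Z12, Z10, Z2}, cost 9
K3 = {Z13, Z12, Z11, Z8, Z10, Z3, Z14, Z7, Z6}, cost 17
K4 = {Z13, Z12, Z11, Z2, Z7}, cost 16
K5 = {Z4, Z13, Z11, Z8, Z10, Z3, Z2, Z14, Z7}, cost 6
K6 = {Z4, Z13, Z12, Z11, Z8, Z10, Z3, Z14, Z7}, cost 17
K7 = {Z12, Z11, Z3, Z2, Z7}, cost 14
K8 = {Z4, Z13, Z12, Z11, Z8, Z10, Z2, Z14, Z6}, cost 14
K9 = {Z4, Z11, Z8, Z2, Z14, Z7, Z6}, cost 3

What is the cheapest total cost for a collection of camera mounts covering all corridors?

18

K2, K5, K9 cover every corridor at cost 9 + 6 + 3 = 18.
Any cover uses at least 2 camera mounts; among all covering selections none totals below 18.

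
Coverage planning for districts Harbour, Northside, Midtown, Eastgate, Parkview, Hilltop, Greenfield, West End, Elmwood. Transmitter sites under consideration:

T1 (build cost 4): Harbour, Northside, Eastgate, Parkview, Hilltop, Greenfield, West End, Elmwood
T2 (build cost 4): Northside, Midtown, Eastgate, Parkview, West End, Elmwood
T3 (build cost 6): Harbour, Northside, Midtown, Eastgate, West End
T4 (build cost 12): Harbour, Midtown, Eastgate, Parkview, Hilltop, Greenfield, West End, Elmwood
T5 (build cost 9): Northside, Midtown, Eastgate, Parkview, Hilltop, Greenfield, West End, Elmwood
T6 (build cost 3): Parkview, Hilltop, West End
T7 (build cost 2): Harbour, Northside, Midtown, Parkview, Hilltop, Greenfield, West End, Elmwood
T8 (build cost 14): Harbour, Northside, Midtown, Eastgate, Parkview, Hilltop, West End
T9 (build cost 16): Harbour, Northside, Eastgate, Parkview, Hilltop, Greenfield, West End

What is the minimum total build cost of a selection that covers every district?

6

T1, T7 cover every district at build cost 4 + 2 = 6.
Any cover uses at least 2 transmitter sites; among all covering selections none totals below 6.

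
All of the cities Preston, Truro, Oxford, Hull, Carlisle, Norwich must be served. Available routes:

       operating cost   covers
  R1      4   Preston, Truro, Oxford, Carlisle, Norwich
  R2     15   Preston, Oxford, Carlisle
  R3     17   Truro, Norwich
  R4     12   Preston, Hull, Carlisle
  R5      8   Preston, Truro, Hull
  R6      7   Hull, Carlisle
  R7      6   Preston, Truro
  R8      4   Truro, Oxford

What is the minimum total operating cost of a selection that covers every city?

11

R1, R6 cover every city at operating cost 4 + 7 = 11.
Any cover uses at least 2 routes; among all covering selections none totals below 11.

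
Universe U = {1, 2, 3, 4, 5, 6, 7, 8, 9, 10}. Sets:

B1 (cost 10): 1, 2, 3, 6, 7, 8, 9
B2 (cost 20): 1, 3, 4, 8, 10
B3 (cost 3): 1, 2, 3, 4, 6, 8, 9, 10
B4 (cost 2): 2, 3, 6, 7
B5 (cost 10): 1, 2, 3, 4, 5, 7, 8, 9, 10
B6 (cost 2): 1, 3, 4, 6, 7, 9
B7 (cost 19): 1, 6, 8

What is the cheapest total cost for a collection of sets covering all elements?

B4, B5 cover every element at cost 2 + 10 = 12.
Any cover uses at least 2 sets; among all covering selections none totals below 12.

12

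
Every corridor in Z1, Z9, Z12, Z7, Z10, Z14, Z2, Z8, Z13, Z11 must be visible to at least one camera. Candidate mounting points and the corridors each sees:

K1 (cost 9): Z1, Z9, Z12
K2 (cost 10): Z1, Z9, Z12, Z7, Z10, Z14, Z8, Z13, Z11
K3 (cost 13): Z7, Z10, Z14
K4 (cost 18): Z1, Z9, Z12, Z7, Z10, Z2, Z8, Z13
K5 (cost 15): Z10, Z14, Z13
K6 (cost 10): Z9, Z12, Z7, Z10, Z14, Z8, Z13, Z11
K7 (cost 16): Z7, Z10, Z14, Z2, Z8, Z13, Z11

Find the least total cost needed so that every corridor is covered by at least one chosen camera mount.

25

K1, K7 cover every corridor at cost 9 + 16 = 25.
Any cover uses at least 2 camera mounts; among all covering selections none totals below 25.
Greedy by coverage-per-cost would pick K2, K7 for 26 — worse than the optimum 25.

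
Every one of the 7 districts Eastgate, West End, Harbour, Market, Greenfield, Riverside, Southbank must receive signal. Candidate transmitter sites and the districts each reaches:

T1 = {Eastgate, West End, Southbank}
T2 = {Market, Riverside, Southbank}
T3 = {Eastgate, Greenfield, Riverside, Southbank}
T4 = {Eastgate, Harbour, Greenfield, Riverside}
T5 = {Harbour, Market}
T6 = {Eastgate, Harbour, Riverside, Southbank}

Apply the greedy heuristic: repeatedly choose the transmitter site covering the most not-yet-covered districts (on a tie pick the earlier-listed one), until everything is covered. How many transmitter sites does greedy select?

3

Pick 1: T3 covers 4 new districts (Eastgate, Greenfield, Riverside, Southbank).
Pick 2: T5 covers 2 new districts (Harbour, Market).
Pick 3: T1 covers 1 new districts (West End).
Greedy uses 3 transmitter sites.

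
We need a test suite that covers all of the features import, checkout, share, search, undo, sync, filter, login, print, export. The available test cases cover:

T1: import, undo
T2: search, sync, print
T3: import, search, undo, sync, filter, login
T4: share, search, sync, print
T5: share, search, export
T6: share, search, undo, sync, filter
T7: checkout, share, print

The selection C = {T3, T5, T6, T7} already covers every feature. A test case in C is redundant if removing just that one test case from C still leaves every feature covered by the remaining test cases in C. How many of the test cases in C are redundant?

1

Drop T3: import, login uncovered — not redundant.
Drop T5: export uncovered — not redundant.
Drop T6: the rest still cover every feature — redundant.
Drop T7: checkout, print uncovered — not redundant.
1 redundant: T6.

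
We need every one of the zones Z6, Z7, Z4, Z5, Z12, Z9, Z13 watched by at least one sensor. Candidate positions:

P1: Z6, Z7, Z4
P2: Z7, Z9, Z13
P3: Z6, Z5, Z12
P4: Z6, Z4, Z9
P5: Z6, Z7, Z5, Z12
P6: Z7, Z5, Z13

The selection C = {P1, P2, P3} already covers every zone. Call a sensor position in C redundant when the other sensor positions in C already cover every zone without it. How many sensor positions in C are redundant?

Drop P1: Z4 uncovered — not redundant.
Drop P2: Z9, Z13 uncovered — not redundant.
Drop P3: Z5, Z12 uncovered — not redundant.
None of the sensor positions in C is redundant.

0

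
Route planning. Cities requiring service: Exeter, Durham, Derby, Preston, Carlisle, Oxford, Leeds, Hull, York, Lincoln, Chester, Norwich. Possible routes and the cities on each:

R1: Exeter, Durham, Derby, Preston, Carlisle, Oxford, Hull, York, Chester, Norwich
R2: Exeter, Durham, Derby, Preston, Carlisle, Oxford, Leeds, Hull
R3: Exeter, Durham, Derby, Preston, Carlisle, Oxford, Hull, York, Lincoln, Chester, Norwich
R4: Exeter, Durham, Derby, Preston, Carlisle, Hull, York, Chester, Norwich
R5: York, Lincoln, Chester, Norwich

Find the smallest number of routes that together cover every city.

R2, R3 together cover {Exeter, Durham, Derby, Preston, Carlisle, Oxford, Leeds, Hull, York, Lincoln, Chester, Norwich} — every city.
No single route contains all 12 cities, so 2 is optimal.

2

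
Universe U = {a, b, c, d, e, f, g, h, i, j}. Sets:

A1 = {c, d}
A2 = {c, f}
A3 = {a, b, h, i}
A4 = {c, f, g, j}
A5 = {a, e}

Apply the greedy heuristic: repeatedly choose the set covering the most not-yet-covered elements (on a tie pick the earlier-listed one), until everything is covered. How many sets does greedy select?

Pick 1: A3 covers 4 new elements (a, b, h, i).
Pick 2: A4 covers 4 new elements (c, f, g, j).
Pick 3: A1 covers 1 new elements (d).
Pick 4: A5 covers 1 new elements (e).
Greedy uses 4 sets.

4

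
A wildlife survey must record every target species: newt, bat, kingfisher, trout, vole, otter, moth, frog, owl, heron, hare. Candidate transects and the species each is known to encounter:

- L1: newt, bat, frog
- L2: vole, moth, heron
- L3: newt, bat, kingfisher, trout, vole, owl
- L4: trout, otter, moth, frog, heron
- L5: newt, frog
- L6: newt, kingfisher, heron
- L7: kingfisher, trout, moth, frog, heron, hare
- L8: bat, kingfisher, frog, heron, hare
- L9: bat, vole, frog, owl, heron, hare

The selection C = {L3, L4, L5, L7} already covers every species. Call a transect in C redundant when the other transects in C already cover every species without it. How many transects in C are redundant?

Drop L3: bat, vole, owl uncovered — not redundant.
Drop L4: otter uncovered — not redundant.
Drop L5: the rest still cover every species — redundant.
Drop L7: hare uncovered — not redundant.
1 redundant: L5.

1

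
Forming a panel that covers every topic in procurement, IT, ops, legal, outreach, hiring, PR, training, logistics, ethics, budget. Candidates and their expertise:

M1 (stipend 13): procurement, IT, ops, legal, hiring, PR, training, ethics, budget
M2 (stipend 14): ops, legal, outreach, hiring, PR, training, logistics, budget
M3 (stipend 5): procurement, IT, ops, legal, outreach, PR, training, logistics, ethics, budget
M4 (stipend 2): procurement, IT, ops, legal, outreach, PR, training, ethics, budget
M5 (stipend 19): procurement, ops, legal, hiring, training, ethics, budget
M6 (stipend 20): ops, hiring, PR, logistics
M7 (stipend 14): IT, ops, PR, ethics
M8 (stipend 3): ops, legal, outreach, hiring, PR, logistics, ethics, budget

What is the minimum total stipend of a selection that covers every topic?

5

M4, M8 cover every topic at stipend 2 + 3 = 5.
Any cover uses at least 2 members; among all covering selections none totals below 5.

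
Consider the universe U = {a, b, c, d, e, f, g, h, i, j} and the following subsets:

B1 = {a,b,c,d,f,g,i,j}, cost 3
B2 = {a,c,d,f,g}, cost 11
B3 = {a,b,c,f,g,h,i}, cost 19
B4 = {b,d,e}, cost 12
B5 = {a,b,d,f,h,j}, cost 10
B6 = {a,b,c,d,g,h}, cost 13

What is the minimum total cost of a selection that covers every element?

25

B1, B4, B5 cover every element at cost 3 + 12 + 10 = 25.
Any cover uses at least 3 sets; among all covering selections none totals below 25.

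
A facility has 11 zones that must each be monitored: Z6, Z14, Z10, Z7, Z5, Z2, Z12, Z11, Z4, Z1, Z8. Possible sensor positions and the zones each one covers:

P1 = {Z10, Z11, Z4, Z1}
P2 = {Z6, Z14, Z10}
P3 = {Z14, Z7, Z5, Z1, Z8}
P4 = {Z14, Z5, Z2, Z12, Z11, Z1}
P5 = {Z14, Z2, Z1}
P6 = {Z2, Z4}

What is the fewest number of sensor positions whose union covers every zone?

4

P1, P2, P3, P4 together cover {Z6, Z14, Z10, Z7, Z5, Z2, Z12, Z11, Z4, Z1, Z8} — every zone.
No 3 of the 6 sensor positions cover everything (all 20 triples fall short), so 4 is minimum.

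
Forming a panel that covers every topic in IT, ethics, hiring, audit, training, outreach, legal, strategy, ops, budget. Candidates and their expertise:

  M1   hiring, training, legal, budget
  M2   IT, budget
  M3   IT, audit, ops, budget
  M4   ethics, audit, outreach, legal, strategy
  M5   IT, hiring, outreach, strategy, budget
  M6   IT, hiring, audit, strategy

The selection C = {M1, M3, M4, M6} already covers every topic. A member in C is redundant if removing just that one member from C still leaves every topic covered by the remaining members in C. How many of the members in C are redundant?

1

Drop M1: training uncovered — not redundant.
Drop M3: ops uncovered — not redundant.
Drop M4: ethics, outreach uncovered — not redundant.
Drop M6: the rest still cover every topic — redundant.
1 redundant: M6.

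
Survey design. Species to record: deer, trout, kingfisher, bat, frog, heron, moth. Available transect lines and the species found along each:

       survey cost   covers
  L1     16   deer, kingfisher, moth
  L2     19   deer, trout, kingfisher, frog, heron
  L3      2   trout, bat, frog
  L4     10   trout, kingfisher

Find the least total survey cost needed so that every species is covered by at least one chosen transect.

L1, L2, L3 cover every species at survey cost 16 + 19 + 2 = 37.
Any cover uses at least 3 transects; among all covering selections none totals below 37.

37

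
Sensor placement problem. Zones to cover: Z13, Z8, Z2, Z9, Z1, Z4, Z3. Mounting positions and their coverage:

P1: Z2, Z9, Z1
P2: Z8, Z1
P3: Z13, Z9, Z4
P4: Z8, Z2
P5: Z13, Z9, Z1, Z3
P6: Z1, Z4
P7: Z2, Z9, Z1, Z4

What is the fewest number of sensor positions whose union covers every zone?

3

P2, P5, P7 together cover {Z13, Z8, Z2, Z9, Z1, Z4, Z3} — every zone.
No 2 of the 7 sensor positions cover everything (all 21 pairs fall short), so 3 is minimum.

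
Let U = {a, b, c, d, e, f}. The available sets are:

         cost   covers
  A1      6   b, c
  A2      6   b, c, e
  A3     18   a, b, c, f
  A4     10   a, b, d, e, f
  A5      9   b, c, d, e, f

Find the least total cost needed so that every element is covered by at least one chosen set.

16

A1, A4 cover every element at cost 6 + 10 = 16.
Any cover uses at least 2 sets; among all covering selections none totals below 16.
Greedy by coverage-per-cost would pick A5, A4 for 19 — worse than the optimum 16.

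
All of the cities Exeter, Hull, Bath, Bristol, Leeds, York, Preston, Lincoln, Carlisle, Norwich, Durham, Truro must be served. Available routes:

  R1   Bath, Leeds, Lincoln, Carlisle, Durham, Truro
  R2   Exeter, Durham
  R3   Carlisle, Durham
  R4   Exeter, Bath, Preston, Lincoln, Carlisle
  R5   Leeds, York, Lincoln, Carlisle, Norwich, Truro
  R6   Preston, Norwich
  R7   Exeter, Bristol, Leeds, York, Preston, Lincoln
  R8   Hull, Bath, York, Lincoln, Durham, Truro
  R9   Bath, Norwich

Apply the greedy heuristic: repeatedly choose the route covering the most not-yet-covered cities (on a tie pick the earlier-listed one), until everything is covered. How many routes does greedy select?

Pick 1: R1 covers 6 new cities (Bath, Leeds, Lincoln, Carlisle, Durham, Truro).
Pick 2: R7 covers 4 new cities (Exeter, Bristol, York, Preston).
Pick 3: R5 covers 1 new cities (Norwich).
Pick 4: R8 covers 1 new cities (Hull).
Greedy uses 4 routes. (The true minimum is 3.)

4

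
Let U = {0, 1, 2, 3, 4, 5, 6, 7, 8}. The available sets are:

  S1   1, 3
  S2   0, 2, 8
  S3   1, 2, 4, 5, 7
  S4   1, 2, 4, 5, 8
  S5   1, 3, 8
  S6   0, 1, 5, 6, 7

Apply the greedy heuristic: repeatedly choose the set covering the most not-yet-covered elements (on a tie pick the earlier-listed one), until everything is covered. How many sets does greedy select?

4

Pick 1: S3 covers 5 new elements (1, 2, 4, 5, 7).
Pick 2: S2 covers 2 new elements (0, 8).
Pick 3: S1 covers 1 new elements (3).
Pick 4: S6 covers 1 new elements (6).
Greedy uses 4 sets. (The true minimum is 3.)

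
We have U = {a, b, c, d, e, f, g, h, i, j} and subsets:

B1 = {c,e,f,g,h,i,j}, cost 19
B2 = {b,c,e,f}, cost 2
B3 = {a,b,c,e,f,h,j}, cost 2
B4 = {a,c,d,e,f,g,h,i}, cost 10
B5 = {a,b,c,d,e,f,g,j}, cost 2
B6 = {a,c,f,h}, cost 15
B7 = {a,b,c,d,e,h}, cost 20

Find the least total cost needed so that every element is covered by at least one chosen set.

B3, B4 cover every element at cost 2 + 10 = 12.
Any cover uses at least 2 sets; among all covering selections none totals below 12.
Greedy by coverage-per-cost would pick B5, B3, B4 for 14 — worse than the optimum 12.

12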